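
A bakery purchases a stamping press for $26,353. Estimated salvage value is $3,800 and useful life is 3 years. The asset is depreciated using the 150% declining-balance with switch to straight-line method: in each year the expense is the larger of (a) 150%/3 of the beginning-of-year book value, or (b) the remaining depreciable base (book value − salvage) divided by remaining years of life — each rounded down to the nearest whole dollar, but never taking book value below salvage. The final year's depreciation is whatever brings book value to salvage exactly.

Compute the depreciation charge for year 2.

Depreciable base = $26,353 − $3,800 = $22,553.
Year 1: DB = ⌊$26,353 × 150%/3⌋ = $13,176; SL = ⌊$22,553/3⌋ = $7,517 → take DB $13,176. Book value $13,177.
Year 2: DB = ⌊$13,177 × 150%/3⌋ = $6,588; SL = ⌊$9,377/2⌋ = $4,688 → take DB $6,588. Book value $6,589.

$6,588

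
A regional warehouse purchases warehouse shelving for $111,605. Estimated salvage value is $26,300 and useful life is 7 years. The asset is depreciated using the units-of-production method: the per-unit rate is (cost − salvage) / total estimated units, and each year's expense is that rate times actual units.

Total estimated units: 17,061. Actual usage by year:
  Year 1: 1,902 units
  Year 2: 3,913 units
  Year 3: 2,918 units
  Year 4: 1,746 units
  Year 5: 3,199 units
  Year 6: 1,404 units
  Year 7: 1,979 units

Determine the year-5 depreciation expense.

Depreciable base = $111,605 − $26,300 = $85,305.
Rate = $85,305 / 17,061 units = $5 per unit.
Year 1: 1,902 × $5 = $9,510. Book value $102,095.
Year 2: 3,913 × $5 = $19,565. Book value $82,530.
Year 3: 2,918 × $5 = $14,590. Book value $67,940.
Year 4: 1,746 × $5 = $8,730. Book value $59,210.
Year 5: 3,199 × $5 = $15,995. Book value $43,215.

$15,995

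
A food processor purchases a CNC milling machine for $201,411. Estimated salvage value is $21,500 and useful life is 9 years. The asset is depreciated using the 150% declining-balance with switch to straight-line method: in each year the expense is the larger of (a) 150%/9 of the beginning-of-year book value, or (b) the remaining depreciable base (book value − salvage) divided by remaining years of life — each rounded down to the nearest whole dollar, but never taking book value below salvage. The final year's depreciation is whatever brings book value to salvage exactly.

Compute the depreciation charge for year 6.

Depreciable base = $201,411 − $21,500 = $179,911.
Year 1: DB = ⌊$201,411 × 150%/9⌋ = $33,568; SL = ⌊$179,911/9⌋ = $19,990 → take DB $33,568. Book value $167,843.
Year 2: DB = ⌊$167,843 × 150%/9⌋ = $27,973; SL = ⌊$146,343/8⌋ = $18,292 → take DB $27,973. Book value $139,870.
Year 3: DB = ⌊$139,870 × 150%/9⌋ = $23,311; SL = ⌊$118,370/7⌋ = $16,910 → take DB $23,311. Book value $116,559.
Year 4: DB = ⌊$116,559 × 150%/9⌋ = $19,426; SL = ⌊$95,059/6⌋ = $15,843 → take DB $19,426. Book value $97,133.
Year 5: DB = ⌊$97,133 × 150%/9⌋ = $16,188; SL = ⌊$75,633/5⌋ = $15,126 → take DB $16,188. Book value $80,945.
Year 6: DB = ⌊$80,945 × 150%/9⌋ = $13,490; SL = ⌊$59,445/4⌋ = $14,861 → take SL $14,861. Book value $66,084.

$14,861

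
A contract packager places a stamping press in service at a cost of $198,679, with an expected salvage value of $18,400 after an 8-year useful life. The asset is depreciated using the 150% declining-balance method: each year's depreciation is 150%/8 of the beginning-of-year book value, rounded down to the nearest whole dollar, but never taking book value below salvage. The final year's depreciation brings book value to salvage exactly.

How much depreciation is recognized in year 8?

Depreciable base = $198,679 − $18,400 = $180,279.
Year 1: ⌊$198,679 × 150%/8⌋ = $37,252. Book value $161,427.
Year 2: ⌊$161,427 × 150%/8⌋ = $30,267. Book value $131,160.
Year 3: ⌊$131,160 × 150%/8⌋ = $24,592. Book value $106,568.
Year 4: ⌊$106,568 × 150%/8⌋ = $19,981. Book value $86,587.
Year 5: ⌊$86,587 × 150%/8⌋ = $16,235. Book value $70,352.
Year 6: ⌊$70,352 × 150%/8⌋ = $13,191. Book value $57,161.
Year 7: ⌊$57,161 × 150%/8⌋ = $10,717. Book value $46,444.
Year 8 (final): $46,444 − $18,400 = $28,044. Book value $18,400.

$28,044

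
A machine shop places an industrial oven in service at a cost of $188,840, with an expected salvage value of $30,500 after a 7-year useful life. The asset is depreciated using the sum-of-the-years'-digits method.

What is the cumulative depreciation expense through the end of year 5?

Depreciable base = $188,840 − $30,500 = $158,340.
Sum of the years' digits = 7+6+5+4+3+2+1 = 28.
Year 1: $158,340 × 7/28 = $39,585. Book value $149,255.
Year 2: $158,340 × 6/28 = $33,930. Book value $115,325.
Year 3: $158,340 × 5/28 = $28,275. Book value $87,050.
Year 4: $158,340 × 4/28 = $22,620. Book value $64,430.
Year 5: $158,340 × 3/28 = $16,965. Book value $47,465.
Accumulated through year 5 = $188,840 − $47,465 = $141,375.

$141,375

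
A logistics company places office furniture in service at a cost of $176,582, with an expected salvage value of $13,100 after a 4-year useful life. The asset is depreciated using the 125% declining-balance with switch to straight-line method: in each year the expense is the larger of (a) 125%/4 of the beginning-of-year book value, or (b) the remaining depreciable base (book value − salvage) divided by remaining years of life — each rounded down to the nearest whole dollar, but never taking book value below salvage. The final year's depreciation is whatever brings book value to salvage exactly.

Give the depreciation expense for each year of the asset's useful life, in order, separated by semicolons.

Depreciable base = $176,582 − $13,100 = $163,482.
Year 1: DB = ⌊$176,582 × 125%/4⌋ = $55,181; SL = ⌊$163,482/4⌋ = $40,870 → take DB $55,181. Book value $121,401.
Year 2: DB = ⌊$121,401 × 125%/4⌋ = $37,937; SL = ⌊$108,301/3⌋ = $36,100 → take DB $37,937. Book value $83,464.
Year 3: DB = ⌊$83,464 × 125%/4⌋ = $26,082; SL = ⌊$70,364/2⌋ = $35,182 → take SL $35,182. Book value $48,282.
Year 4 (final): $48,282 − $13,100 = $35,182. Book value $13,100.

$55,181; $37,937; $35,182; $35,182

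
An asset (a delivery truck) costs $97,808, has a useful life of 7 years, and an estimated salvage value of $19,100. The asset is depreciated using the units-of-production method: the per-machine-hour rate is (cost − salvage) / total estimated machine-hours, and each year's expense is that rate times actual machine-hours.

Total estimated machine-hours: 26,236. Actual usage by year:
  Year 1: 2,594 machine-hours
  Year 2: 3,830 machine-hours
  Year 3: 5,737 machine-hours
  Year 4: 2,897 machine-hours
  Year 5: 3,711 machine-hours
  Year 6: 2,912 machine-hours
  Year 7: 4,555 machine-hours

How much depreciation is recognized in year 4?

$8,691

Depreciable base = $97,808 − $19,100 = $78,708.
Rate = $78,708 / 26,236 machine-hours = $3 per machine-hour.
Year 1: 2,594 × $3 = $7,782. Book value $90,026.
Year 2: 3,830 × $3 = $11,490. Book value $78,536.
Year 3: 5,737 × $3 = $17,211. Book value $61,325.
Year 4: 2,897 × $3 = $8,691. Book value $52,634.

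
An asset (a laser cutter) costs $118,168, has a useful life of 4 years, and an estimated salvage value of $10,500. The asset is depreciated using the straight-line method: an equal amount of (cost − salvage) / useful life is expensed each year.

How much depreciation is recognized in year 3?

$26,917

Depreciable base = $118,168 − $10,500 = $107,668.
Annual expense = $107,668 / 4 = $26,917.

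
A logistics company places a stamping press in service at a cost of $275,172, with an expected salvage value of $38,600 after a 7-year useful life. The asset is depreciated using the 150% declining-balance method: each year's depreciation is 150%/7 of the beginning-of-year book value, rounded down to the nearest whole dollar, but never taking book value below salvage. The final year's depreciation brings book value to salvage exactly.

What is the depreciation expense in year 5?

$22,473

Depreciable base = $275,172 − $38,600 = $236,572.
Year 1: ⌊$275,172 × 150%/7⌋ = $58,965. Book value $216,207.
Year 2: ⌊$216,207 × 150%/7⌋ = $46,330. Book value $169,877.
Year 3: ⌊$169,877 × 150%/7⌋ = $36,402. Book value $133,475.
Year 4: ⌊$133,475 × 150%/7⌋ = $28,601. Book value $104,874.
Year 5: ⌊$104,874 × 150%/7⌋ = $22,473. Book value $82,401.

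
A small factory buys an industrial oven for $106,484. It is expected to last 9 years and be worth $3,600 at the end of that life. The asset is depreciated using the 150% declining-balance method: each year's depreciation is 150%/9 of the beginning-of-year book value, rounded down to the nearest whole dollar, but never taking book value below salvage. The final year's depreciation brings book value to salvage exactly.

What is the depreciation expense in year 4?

Depreciable base = $106,484 − $3,600 = $102,884.
Year 1: ⌊$106,484 × 150%/9⌋ = $17,747. Book value $88,737.
Year 2: ⌊$88,737 × 150%/9⌋ = $14,789. Book value $73,948.
Year 3: ⌊$73,948 × 150%/9⌋ = $12,324. Book value $61,624.
Year 4: ⌊$61,624 × 150%/9⌋ = $10,270. Book value $51,354.

$10,270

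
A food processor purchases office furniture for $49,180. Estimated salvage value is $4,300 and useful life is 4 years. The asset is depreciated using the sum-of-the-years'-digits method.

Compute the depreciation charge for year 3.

Depreciable base = $49,180 − $4,300 = $44,880.
Sum of the years' digits = 4+3+2+1 = 10.
Year 1: $44,880 × 4/10 = $17,952. Book value $31,228.
Year 2: $44,880 × 3/10 = $13,464. Book value $17,764.
Year 3: $44,880 × 2/10 = $8,976. Book value $8,788.

$8,976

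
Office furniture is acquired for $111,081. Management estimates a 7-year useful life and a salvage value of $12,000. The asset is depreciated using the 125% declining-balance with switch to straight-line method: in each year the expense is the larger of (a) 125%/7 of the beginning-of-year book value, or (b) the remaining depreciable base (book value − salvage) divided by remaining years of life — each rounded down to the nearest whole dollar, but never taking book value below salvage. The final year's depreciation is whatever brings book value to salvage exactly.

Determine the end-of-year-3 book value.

$61,569

Depreciable base = $111,081 − $12,000 = $99,081.
Year 1: DB = ⌊$111,081 × 125%/7⌋ = $19,835; SL = ⌊$99,081/7⌋ = $14,154 → take DB $19,835. Book value $91,246.
Year 2: DB = ⌊$91,246 × 125%/7⌋ = $16,293; SL = ⌊$79,246/6⌋ = $13,207 → take DB $16,293. Book value $74,953.
Year 3: DB = ⌊$74,953 × 125%/7⌋ = $13,384; SL = ⌊$62,953/5⌋ = $12,590 → take DB $13,384. Book value $61,569.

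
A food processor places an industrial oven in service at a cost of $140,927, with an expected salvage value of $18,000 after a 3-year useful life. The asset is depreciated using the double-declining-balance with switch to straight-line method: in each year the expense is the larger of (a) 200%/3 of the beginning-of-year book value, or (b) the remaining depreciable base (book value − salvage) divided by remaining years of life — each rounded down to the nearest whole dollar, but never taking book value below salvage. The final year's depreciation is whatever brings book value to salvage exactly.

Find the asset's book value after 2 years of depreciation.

$18,000

Depreciable base = $140,927 − $18,000 = $122,927.
Year 1: DB = ⌊$140,927 × 200%/3⌋ = $93,951; SL = ⌊$122,927/3⌋ = $40,975 → take DB $93,951. Book value $46,976.
Year 2: DB = ⌊$46,976 × 200%/3⌋ = $31,317; SL = ⌊$28,976/2⌋ = $14,488 → take DB $31,317, capped at $28,976. Book value $18,000.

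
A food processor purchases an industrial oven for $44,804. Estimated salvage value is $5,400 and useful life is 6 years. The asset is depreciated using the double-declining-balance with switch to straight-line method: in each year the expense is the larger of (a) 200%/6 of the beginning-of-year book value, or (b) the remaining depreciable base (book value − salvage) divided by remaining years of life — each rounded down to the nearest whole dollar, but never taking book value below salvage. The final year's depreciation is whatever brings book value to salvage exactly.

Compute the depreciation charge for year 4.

Depreciable base = $44,804 − $5,400 = $39,404.
Year 1: DB = ⌊$44,804 × 200%/6⌋ = $14,934; SL = ⌊$39,404/6⌋ = $6,567 → take DB $14,934. Book value $29,870.
Year 2: DB = ⌊$29,870 × 200%/6⌋ = $9,956; SL = ⌊$24,470/5⌋ = $4,894 → take DB $9,956. Book value $19,914.
Year 3: DB = ⌊$19,914 × 200%/6⌋ = $6,638; SL = ⌊$14,514/4⌋ = $3,628 → take DB $6,638. Book value $13,276.
Year 4: DB = ⌊$13,276 × 200%/6⌋ = $4,425; SL = ⌊$7,876/3⌋ = $2,625 → take DB $4,425. Book value $8,851.

$4,425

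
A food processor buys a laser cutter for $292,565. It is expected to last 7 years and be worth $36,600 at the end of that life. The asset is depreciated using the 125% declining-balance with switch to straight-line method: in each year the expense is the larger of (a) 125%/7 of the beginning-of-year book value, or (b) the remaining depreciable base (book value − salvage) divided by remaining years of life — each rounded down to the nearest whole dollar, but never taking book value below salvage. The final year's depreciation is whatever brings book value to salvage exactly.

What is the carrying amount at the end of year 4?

Depreciable base = $292,565 − $36,600 = $255,965.
Year 1: DB = ⌊$292,565 × 125%/7⌋ = $52,243; SL = ⌊$255,965/7⌋ = $36,566 → take DB $52,243. Book value $240,322.
Year 2: DB = ⌊$240,322 × 125%/7⌋ = $42,914; SL = ⌊$203,722/6⌋ = $33,953 → take DB $42,914. Book value $197,408.
Year 3: DB = ⌊$197,408 × 125%/7⌋ = $35,251; SL = ⌊$160,808/5⌋ = $32,161 → take DB $35,251. Book value $162,157.
Year 4: DB = ⌊$162,157 × 125%/7⌋ = $28,956; SL = ⌊$125,557/4⌋ = $31,389 → take SL $31,389. Book value $130,768.

$130,768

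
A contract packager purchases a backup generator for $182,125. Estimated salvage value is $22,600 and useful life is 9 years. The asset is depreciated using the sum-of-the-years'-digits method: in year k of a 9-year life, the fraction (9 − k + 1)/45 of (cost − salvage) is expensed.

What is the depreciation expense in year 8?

Depreciable base = $182,125 − $22,600 = $159,525.
Sum of the years' digits = 9+8+7+6+5+4+3+2+1 = 45.
Year 1: $159,525 × 9/45 = $31,905. Book value $150,220.
Year 2: $159,525 × 8/45 = $28,360. Book value $121,860.
Year 3: $159,525 × 7/45 = $24,815. Book value $97,045.
Year 4: $159,525 × 6/45 = $21,270. Book value $75,775.
Year 5: $159,525 × 5/45 = $17,725. Book value $58,050.
Year 6: $159,525 × 4/45 = $14,180. Book value $43,870.
Year 7: $159,525 × 3/45 = $10,635. Book value $33,235.
Year 8: $159,525 × 2/45 = $7,090. Book value $26,145.

$7,090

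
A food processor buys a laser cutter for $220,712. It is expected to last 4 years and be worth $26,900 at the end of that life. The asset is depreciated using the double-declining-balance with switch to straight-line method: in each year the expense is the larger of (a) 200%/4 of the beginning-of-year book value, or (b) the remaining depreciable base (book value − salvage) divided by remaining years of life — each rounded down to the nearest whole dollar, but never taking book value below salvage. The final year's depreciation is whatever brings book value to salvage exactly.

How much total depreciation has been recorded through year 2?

$165,534

Depreciable base = $220,712 − $26,900 = $193,812.
Year 1: DB = ⌊$220,712 × 200%/4⌋ = $110,356; SL = ⌊$193,812/4⌋ = $48,453 → take DB $110,356. Book value $110,356.
Year 2: DB = ⌊$110,356 × 200%/4⌋ = $55,178; SL = ⌊$83,456/3⌋ = $27,818 → take DB $55,178. Book value $55,178.
Accumulated through year 2 = $220,712 − $55,178 = $165,534.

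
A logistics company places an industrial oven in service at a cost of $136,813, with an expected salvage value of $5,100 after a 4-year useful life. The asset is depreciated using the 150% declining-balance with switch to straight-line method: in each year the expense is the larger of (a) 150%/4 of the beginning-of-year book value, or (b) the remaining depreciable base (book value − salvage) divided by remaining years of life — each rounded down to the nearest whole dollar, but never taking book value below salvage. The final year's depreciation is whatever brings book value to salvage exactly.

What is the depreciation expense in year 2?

Depreciable base = $136,813 − $5,100 = $131,713.
Year 1: DB = ⌊$136,813 × 150%/4⌋ = $51,304; SL = ⌊$131,713/4⌋ = $32,928 → take DB $51,304. Book value $85,509.
Year 2: DB = ⌊$85,509 × 150%/4⌋ = $32,065; SL = ⌊$80,409/3⌋ = $26,803 → take DB $32,065. Book value $53,444.

$32,065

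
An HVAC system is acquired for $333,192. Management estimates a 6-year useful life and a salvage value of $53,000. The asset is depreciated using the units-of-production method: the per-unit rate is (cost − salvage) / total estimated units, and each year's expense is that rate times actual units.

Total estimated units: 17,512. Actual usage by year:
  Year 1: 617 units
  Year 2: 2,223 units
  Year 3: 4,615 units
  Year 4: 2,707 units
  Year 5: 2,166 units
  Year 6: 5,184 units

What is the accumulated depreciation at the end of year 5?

Depreciable base = $333,192 − $53,000 = $280,192.
Rate = $280,192 / 17,512 units = $16 per unit.
Year 1: 617 × $16 = $9,872. Book value $323,320.
Year 2: 2,223 × $16 = $35,568. Book value $287,752.
Year 3: 4,615 × $16 = $73,840. Book value $213,912.
Year 4: 2,707 × $16 = $43,312. Book value $170,600.
Year 5: 2,166 × $16 = $34,656. Book value $135,944.
Accumulated through year 5 = $333,192 − $135,944 = $197,248.

$197,248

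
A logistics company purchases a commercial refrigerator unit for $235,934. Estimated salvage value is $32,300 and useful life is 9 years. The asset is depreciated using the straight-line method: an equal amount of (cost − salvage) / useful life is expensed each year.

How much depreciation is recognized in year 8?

Depreciable base = $235,934 − $32,300 = $203,634.
Annual expense = $203,634 / 9 = $22,626.

$22,626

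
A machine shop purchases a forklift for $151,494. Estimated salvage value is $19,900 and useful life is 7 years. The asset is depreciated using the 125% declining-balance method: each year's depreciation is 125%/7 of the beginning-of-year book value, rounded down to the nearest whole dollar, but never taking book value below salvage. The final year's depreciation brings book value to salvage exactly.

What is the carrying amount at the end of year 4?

$68,974

Depreciable base = $151,494 − $19,900 = $131,594.
Year 1: ⌊$151,494 × 125%/7⌋ = $27,052. Book value $124,442.
Year 2: ⌊$124,442 × 125%/7⌋ = $22,221. Book value $102,221.
Year 3: ⌊$102,221 × 125%/7⌋ = $18,253. Book value $83,968.
Year 4: ⌊$83,968 × 125%/7⌋ = $14,994. Book value $68,974.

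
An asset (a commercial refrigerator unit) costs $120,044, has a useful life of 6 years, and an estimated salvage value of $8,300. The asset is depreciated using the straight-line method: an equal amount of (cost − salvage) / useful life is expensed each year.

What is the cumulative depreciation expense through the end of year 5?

$93,120

Depreciable base = $120,044 − $8,300 = $111,744.
Annual expense = $111,744 / 6 = $18,624.
End of year 1: book value $101,420.
End of year 2: book value $82,796.
End of year 3: book value $64,172.
End of year 4: book value $45,548.
End of year 5: book value $26,924.
Accumulated through year 5 = $120,044 − $26,924 = $93,120.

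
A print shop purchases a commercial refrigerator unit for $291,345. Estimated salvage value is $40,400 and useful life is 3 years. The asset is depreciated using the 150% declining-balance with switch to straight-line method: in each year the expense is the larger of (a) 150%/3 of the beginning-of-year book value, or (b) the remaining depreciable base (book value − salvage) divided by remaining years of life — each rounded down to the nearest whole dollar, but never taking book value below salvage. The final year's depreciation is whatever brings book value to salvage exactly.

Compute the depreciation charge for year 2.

Depreciable base = $291,345 − $40,400 = $250,945.
Year 1: DB = ⌊$291,345 × 150%/3⌋ = $145,672; SL = ⌊$250,945/3⌋ = $83,648 → take DB $145,672. Book value $145,673.
Year 2: DB = ⌊$145,673 × 150%/3⌋ = $72,836; SL = ⌊$105,273/2⌋ = $52,636 → take DB $72,836. Book value $72,837.

$72,836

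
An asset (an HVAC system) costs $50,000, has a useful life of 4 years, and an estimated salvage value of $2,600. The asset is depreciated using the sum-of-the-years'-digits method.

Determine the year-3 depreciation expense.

Depreciable base = $50,000 − $2,600 = $47,400.
Sum of the years' digits = 4+3+2+1 = 10.
Year 1: $47,400 × 4/10 = $18,960. Book value $31,040.
Year 2: $47,400 × 3/10 = $14,220. Book value $16,820.
Year 3: $47,400 × 2/10 = $9,480. Book value $7,340.

$9,480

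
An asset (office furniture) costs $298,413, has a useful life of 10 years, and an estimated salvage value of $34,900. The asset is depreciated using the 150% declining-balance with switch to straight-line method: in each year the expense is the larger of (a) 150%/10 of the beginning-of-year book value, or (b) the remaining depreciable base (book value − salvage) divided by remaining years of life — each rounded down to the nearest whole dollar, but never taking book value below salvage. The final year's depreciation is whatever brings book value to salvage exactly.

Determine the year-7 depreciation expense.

$19,412

Depreciable base = $298,413 − $34,900 = $263,513.
Year 1: DB = ⌊$298,413 × 150%/10⌋ = $44,761; SL = ⌊$263,513/10⌋ = $26,351 → take DB $44,761. Book value $253,652.
Year 2: DB = ⌊$253,652 × 150%/10⌋ = $38,047; SL = ⌊$218,752/9⌋ = $24,305 → take DB $38,047. Book value $215,605.
Year 3: DB = ⌊$215,605 × 150%/10⌋ = $32,340; SL = ⌊$180,705/8⌋ = $22,588 → take DB $32,340. Book value $183,265.
Year 4: DB = ⌊$183,265 × 150%/10⌋ = $27,489; SL = ⌊$148,365/7⌋ = $21,195 → take DB $27,489. Book value $155,776.
Year 5: DB = ⌊$155,776 × 150%/10⌋ = $23,366; SL = ⌊$120,876/6⌋ = $20,146 → take DB $23,366. Book value $132,410.
Year 6: DB = ⌊$132,410 × 150%/10⌋ = $19,861; SL = ⌊$97,510/5⌋ = $19,502 → take DB $19,861. Book value $112,549.
Year 7: DB = ⌊$112,549 × 150%/10⌋ = $16,882; SL = ⌊$77,649/4⌋ = $19,412 → take SL $19,412. Book value $93,137.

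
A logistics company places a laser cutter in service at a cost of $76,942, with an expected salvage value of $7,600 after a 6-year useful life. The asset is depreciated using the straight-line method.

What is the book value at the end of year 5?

$19,157

Depreciable base = $76,942 − $7,600 = $69,342.
Annual expense = $69,342 / 6 = $11,557.
End of year 1: book value $65,385.
End of year 2: book value $53,828.
End of year 3: book value $42,271.
End of year 4: book value $30,714.
End of year 5: book value $19,157.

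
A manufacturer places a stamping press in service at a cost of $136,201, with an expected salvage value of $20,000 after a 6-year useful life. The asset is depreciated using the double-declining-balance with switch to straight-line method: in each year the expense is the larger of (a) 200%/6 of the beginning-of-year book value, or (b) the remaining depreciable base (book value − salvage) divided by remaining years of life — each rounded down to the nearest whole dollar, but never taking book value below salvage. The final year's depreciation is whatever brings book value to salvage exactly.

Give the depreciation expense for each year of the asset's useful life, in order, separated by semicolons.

Depreciable base = $136,201 − $20,000 = $116,201.
Year 1: DB = ⌊$136,201 × 200%/6⌋ = $45,400; SL = ⌊$116,201/6⌋ = $19,366 → take DB $45,400. Book value $90,801.
Year 2: DB = ⌊$90,801 × 200%/6⌋ = $30,267; SL = ⌊$70,801/5⌋ = $14,160 → take DB $30,267. Book value $60,534.
Year 3: DB = ⌊$60,534 × 200%/6⌋ = $20,178; SL = ⌊$40,534/4⌋ = $10,133 → take DB $20,178. Book value $40,356.
Year 4: DB = ⌊$40,356 × 200%/6⌋ = $13,452; SL = ⌊$20,356/3⌋ = $6,785 → take DB $13,452. Book value $26,904.
Year 5: DB = ⌊$26,904 × 200%/6⌋ = $8,968; SL = ⌊$6,904/2⌋ = $3,452 → take DB $8,968, capped at $6,904. Book value $20,000.
Year 6 (final): $20,000 − $20,000 = $0. Book value $20,000.

$45,400; $30,267; $20,178; $13,452; $6,904; $0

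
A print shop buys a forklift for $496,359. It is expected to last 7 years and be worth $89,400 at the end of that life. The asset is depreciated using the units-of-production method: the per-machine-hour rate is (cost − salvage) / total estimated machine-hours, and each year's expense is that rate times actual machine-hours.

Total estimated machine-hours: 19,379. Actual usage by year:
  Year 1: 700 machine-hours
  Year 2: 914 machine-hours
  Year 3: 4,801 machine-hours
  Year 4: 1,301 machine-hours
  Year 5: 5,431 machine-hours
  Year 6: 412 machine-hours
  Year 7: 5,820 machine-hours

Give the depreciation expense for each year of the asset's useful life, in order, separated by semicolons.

$14,700; $19,194; $100,821; $27,321; $114,051; $8,652; $122,220

Depreciable base = $496,359 − $89,400 = $406,959.
Rate = $406,959 / 19,379 machine-hours = $21 per machine-hour.
Year 1: 700 × $21 = $14,700. Book value $481,659.
Year 2: 914 × $21 = $19,194. Book value $462,465.
Year 3: 4,801 × $21 = $100,821. Book value $361,644.
Year 4: 1,301 × $21 = $27,321. Book value $334,323.
Year 5: 5,431 × $21 = $114,051. Book value $220,272.
Year 6: 412 × $21 = $8,652. Book value $211,620.
Year 7: 5,820 × $21 = $122,220. Book value $89,400.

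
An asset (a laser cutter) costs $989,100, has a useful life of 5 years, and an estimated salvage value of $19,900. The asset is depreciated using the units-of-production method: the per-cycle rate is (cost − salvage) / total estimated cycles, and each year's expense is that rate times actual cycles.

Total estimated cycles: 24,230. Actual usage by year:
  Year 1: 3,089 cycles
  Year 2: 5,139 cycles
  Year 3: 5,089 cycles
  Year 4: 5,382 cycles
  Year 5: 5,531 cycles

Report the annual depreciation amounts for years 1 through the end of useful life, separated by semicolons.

Depreciable base = $989,100 − $19,900 = $969,200.
Rate = $969,200 / 24,230 cycles = $40 per cycle.
Year 1: 3,089 × $40 = $123,560. Book value $865,540.
Year 2: 5,139 × $40 = $205,560. Book value $659,980.
Year 3: 5,089 × $40 = $203,560. Book value $456,420.
Year 4: 5,382 × $40 = $215,280. Book value $241,140.
Year 5: 5,531 × $40 = $221,240. Book value $19,900.

$123,560; $205,560; $203,560; $215,280; $221,240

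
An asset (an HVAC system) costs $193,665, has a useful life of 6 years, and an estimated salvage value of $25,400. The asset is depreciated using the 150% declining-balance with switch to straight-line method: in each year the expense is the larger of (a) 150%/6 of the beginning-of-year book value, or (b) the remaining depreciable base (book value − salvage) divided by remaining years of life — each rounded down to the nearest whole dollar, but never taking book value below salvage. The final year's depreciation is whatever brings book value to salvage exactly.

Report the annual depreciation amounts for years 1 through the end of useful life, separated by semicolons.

Depreciable base = $193,665 − $25,400 = $168,265.
Year 1: DB = ⌊$193,665 × 150%/6⌋ = $48,416; SL = ⌊$168,265/6⌋ = $28,044 → take DB $48,416. Book value $145,249.
Year 2: DB = ⌊$145,249 × 150%/6⌋ = $36,312; SL = ⌊$119,849/5⌋ = $23,969 → take DB $36,312. Book value $108,937.
Year 3: DB = ⌊$108,937 × 150%/6⌋ = $27,234; SL = ⌊$83,537/4⌋ = $20,884 → take DB $27,234. Book value $81,703.
Year 4: DB = ⌊$81,703 × 150%/6⌋ = $20,425; SL = ⌊$56,303/3⌋ = $18,767 → take DB $20,425. Book value $61,278.
Year 5: DB = ⌊$61,278 × 150%/6⌋ = $15,319; SL = ⌊$35,878/2⌋ = $17,939 → take SL $17,939. Book value $43,339.
Year 6 (final): $43,339 − $25,400 = $17,939. Book value $25,400.

$48,416; $36,312; $27,234; $20,425; $17,939; $17,939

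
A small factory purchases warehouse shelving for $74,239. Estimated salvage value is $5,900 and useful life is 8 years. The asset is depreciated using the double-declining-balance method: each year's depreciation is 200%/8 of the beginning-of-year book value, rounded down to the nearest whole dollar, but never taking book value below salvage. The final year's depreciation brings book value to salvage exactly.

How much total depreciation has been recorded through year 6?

Depreciable base = $74,239 − $5,900 = $68,339.
Year 1: ⌊$74,239 × 200%/8⌋ = $18,559. Book value $55,680.
Year 2: ⌊$55,680 × 200%/8⌋ = $13,920. Book value $41,760.
Year 3: ⌊$41,760 × 200%/8⌋ = $10,440. Book value $31,320.
Year 4: ⌊$31,320 × 200%/8⌋ = $7,830. Book value $23,490.
Year 5: ⌊$23,490 × 200%/8⌋ = $5,872. Book value $17,618.
Year 6: ⌊$17,618 × 200%/8⌋ = $4,404. Book value $13,214.
Accumulated through year 6 = $74,239 − $13,214 = $61,025.

$61,025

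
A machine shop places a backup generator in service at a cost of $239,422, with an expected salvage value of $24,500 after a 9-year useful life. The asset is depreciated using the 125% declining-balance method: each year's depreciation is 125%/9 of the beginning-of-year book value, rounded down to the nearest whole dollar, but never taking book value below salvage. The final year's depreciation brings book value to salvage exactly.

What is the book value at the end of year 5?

$113,361

Depreciable base = $239,422 − $24,500 = $214,922.
Year 1: ⌊$239,422 × 125%/9⌋ = $33,253. Book value $206,169.
Year 2: ⌊$206,169 × 125%/9⌋ = $28,634. Book value $177,535.
Year 3: ⌊$177,535 × 125%/9⌋ = $24,657. Book value $152,878.
Year 4: ⌊$152,878 × 125%/9⌋ = $21,233. Book value $131,645.
Year 5: ⌊$131,645 × 125%/9⌋ = $18,284. Book value $113,361.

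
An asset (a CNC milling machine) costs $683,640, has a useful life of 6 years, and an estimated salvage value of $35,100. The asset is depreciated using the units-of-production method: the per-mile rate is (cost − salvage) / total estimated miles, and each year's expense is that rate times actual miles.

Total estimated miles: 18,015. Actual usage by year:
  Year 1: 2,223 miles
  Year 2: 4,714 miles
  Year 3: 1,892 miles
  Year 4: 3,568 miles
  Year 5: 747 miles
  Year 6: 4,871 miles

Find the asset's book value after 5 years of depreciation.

$210,456

Depreciable base = $683,640 − $35,100 = $648,540.
Rate = $648,540 / 18,015 miles = $36 per mile.
Year 1: 2,223 × $36 = $80,028. Book value $603,612.
Year 2: 4,714 × $36 = $169,704. Book value $433,908.
Year 3: 1,892 × $36 = $68,112. Book value $365,796.
Year 4: 3,568 × $36 = $128,448. Book value $237,348.
Year 5: 747 × $36 = $26,892. Book value $210,456.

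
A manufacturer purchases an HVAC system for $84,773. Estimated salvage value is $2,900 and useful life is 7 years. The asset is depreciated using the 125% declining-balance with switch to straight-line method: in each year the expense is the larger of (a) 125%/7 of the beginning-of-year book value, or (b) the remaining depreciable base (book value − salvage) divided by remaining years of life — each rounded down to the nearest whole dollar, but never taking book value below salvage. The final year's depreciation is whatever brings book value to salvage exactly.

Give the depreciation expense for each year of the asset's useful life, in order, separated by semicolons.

Depreciable base = $84,773 − $2,900 = $81,873.
Year 1: DB = ⌊$84,773 × 125%/7⌋ = $15,138; SL = ⌊$81,873/7⌋ = $11,696 → take DB $15,138. Book value $69,635.
Year 2: DB = ⌊$69,635 × 125%/7⌋ = $12,434; SL = ⌊$66,735/6⌋ = $11,122 → take DB $12,434. Book value $57,201.
Year 3: DB = ⌊$57,201 × 125%/7⌋ = $10,214; SL = ⌊$54,301/5⌋ = $10,860 → take SL $10,860. Book value $46,341.
Year 4: DB = ⌊$46,341 × 125%/7⌋ = $8,275; SL = ⌊$43,441/4⌋ = $10,860 → take SL $10,860. Book value $35,481.
Year 5: DB = ⌊$35,481 × 125%/7⌋ = $6,335; SL = ⌊$32,581/3⌋ = $10,860 → take SL $10,860. Book value $24,621.
Year 6: DB = ⌊$24,621 × 125%/7⌋ = $4,396; SL = ⌊$21,721/2⌋ = $10,860 → take SL $10,860. Book value $13,761.
Year 7 (final): $13,761 − $2,900 = $10,861. Book value $2,900.

$15,138; $12,434; $10,860; $10,860; $10,860; $10,860; $10,861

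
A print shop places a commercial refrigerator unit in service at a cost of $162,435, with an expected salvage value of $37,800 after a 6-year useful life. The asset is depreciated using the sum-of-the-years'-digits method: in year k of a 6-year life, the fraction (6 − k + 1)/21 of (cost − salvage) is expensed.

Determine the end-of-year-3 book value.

$73,410

Depreciable base = $162,435 − $37,800 = $124,635.
Sum of the years' digits = 6+5+4+3+2+1 = 21.
Year 1: $124,635 × 6/21 = $35,610. Book value $126,825.
Year 2: $124,635 × 5/21 = $29,675. Book value $97,150.
Year 3: $124,635 × 4/21 = $23,740. Book value $73,410.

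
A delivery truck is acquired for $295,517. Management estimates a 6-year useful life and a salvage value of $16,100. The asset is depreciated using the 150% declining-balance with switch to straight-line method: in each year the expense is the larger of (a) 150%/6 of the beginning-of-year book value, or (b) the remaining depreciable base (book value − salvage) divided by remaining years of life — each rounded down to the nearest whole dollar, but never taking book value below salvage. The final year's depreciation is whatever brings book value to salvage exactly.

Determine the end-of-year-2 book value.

Depreciable base = $295,517 − $16,100 = $279,417.
Year 1: DB = ⌊$295,517 × 150%/6⌋ = $73,879; SL = ⌊$279,417/6⌋ = $46,569 → take DB $73,879. Book value $221,638.
Year 2: DB = ⌊$221,638 × 150%/6⌋ = $55,409; SL = ⌊$205,538/5⌋ = $41,107 → take DB $55,409. Book value $166,229.

$166,229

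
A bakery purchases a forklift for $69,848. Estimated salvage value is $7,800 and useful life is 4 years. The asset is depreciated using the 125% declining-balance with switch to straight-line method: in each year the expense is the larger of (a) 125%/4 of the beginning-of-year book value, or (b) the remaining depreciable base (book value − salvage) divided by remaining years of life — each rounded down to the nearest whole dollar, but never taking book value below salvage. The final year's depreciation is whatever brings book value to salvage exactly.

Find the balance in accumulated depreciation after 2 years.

$36,833

Depreciable base = $69,848 − $7,800 = $62,048.
Year 1: DB = ⌊$69,848 × 125%/4⌋ = $21,827; SL = ⌊$62,048/4⌋ = $15,512 → take DB $21,827. Book value $48,021.
Year 2: DB = ⌊$48,021 × 125%/4⌋ = $15,006; SL = ⌊$40,221/3⌋ = $13,407 → take DB $15,006. Book value $33,015.
Accumulated through year 2 = $69,848 − $33,015 = $36,833.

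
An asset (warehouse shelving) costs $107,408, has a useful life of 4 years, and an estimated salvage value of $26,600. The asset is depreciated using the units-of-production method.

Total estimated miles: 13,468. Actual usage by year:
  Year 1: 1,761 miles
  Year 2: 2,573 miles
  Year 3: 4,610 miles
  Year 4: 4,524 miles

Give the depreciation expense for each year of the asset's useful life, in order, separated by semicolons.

$10,566; $15,438; $27,660; $27,144

Depreciable base = $107,408 − $26,600 = $80,808.
Rate = $80,808 / 13,468 miles = $6 per mile.
Year 1: 1,761 × $6 = $10,566. Book value $96,842.
Year 2: 2,573 × $6 = $15,438. Book value $81,404.
Year 3: 4,610 × $6 = $27,660. Book value $53,744.
Year 4: 4,524 × $6 = $27,144. Book value $26,600.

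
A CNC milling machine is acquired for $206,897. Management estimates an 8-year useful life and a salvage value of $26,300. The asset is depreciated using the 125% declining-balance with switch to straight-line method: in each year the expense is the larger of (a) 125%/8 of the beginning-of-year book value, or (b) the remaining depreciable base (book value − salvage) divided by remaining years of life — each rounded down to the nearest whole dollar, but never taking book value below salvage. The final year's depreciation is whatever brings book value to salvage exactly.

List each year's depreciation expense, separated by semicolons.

Depreciable base = $206,897 − $26,300 = $180,597.
Year 1: DB = ⌊$206,897 × 125%/8⌋ = $32,327; SL = ⌊$180,597/8⌋ = $22,574 → take DB $32,327. Book value $174,570.
Year 2: DB = ⌊$174,570 × 125%/8⌋ = $27,276; SL = ⌊$148,270/7⌋ = $21,181 → take DB $27,276. Book value $147,294.
Year 3: DB = ⌊$147,294 × 125%/8⌋ = $23,014; SL = ⌊$120,994/6⌋ = $20,165 → take DB $23,014. Book value $124,280.
Year 4: DB = ⌊$124,280 × 125%/8⌋ = $19,418; SL = ⌊$97,980/5⌋ = $19,596 → take SL $19,596. Book value $104,684.
Year 5: DB = ⌊$104,684 × 125%/8⌋ = $16,356; SL = ⌊$78,384/4⌋ = $19,596 → take SL $19,596. Book value $85,088.
Year 6: DB = ⌊$85,088 × 125%/8⌋ = $13,295; SL = ⌊$58,788/3⌋ = $19,596 → take SL $19,596. Book value $65,492.
Year 7: DB = ⌊$65,492 × 125%/8⌋ = $10,233; SL = ⌊$39,192/2⌋ = $19,596 → take SL $19,596. Book value $45,896.
Year 8 (final): $45,896 − $26,300 = $19,596. Book value $26,300.

$32,327; $27,276; $23,014; $19,596; $19,596; $19,596; $19,596; $19,596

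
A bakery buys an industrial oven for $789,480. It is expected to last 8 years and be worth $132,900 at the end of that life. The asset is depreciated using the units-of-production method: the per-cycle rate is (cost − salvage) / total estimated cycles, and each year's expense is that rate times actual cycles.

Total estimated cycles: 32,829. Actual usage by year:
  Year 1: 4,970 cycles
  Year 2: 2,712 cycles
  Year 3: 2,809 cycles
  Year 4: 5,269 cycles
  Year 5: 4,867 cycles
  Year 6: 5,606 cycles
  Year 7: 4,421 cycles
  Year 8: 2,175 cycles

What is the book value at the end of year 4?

Depreciable base = $789,480 − $132,900 = $656,580.
Rate = $656,580 / 32,829 cycles = $20 per cycle.
Year 1: 4,970 × $20 = $99,400. Book value $690,080.
Year 2: 2,712 × $20 = $54,240. Book value $635,840.
Year 3: 2,809 × $20 = $56,180. Book value $579,660.
Year 4: 5,269 × $20 = $105,380. Book value $474,280.

$474,280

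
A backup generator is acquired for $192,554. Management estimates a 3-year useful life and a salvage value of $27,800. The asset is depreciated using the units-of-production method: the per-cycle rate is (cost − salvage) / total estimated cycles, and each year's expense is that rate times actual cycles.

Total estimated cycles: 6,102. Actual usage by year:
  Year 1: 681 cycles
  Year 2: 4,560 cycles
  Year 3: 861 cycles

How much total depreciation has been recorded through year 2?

$141,507

Depreciable base = $192,554 − $27,800 = $164,754.
Rate = $164,754 / 6,102 cycles = $27 per cycle.
Year 1: 681 × $27 = $18,387. Book value $174,167.
Year 2: 4,560 × $27 = $123,120. Book value $51,047.
Accumulated through year 2 = $192,554 − $51,047 = $141,507.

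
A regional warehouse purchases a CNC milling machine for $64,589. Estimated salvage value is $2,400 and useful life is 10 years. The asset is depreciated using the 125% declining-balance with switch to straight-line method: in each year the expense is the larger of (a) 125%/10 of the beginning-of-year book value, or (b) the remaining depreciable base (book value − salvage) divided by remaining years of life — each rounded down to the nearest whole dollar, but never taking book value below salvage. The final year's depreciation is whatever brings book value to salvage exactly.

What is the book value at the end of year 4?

$37,433

Depreciable base = $64,589 − $2,400 = $62,189.
Year 1: DB = ⌊$64,589 × 125%/10⌋ = $8,073; SL = ⌊$62,189/10⌋ = $6,218 → take DB $8,073. Book value $56,516.
Year 2: DB = ⌊$56,516 × 125%/10⌋ = $7,064; SL = ⌊$54,116/9⌋ = $6,012 → take DB $7,064. Book value $49,452.
Year 3: DB = ⌊$49,452 × 125%/10⌋ = $6,181; SL = ⌊$47,052/8⌋ = $5,881 → take DB $6,181. Book value $43,271.
Year 4: DB = ⌊$43,271 × 125%/10⌋ = $5,408; SL = ⌊$40,871/7⌋ = $5,838 → take SL $5,838. Book value $37,433.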